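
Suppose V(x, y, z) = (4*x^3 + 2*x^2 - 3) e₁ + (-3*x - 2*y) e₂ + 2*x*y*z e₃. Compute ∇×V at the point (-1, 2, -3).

(∇×V)₁ = ∂V₃/∂y − ∂V₂/∂z = 2*x*z
(∇×V)₂ = ∂V₁/∂z − ∂V₃/∂x = -2*y*z
(∇×V)₃ = ∂V₂/∂x − ∂V₁/∂y = -3
∇×V = (2*x*z, -2*y*z, -3)
At (-1, 2, -3): (6, 12, -3).

(6, 12, -3)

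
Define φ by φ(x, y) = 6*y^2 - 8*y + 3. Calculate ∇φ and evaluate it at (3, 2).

∂φ/∂x = 0
∂φ/∂y = 12*y - 8
∇φ = (0, 12*y - 8)
At (3, 2): (0, 16).

(0, 16)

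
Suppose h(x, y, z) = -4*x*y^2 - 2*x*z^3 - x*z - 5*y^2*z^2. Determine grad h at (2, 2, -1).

(-13, -52, 26)

∂h/∂x = -4*y^2 - 2*z^3 - z
∂h/∂y = -8*x*y - 10*y*z^2
∂h/∂z = -6*x*z^2 - x - 10*y^2*z
∇h = (-4*y^2 - 2*z^3 - z, -8*x*y - 10*y*z^2, -6*x*z^2 - x - 10*y^2*z)
At (2, 2, -1): (-13, -52, 26).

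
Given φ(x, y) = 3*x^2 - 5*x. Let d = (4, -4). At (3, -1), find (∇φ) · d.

∂φ/∂x = 6*x - 5
∂φ/∂y = 0
∇φ at (3, -1) = (13, 0)
∇φ · d = (13)(4) + (0)(-4) = 52

52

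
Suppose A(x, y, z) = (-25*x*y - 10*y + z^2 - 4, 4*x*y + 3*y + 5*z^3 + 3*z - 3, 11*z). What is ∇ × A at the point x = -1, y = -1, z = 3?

(-138, 6, -19)

(∇×A)₁ = ∂A₃/∂y − ∂A₂/∂z = -15*z^2 - 3
(∇×A)₂ = ∂A₁/∂z − ∂A₃/∂x = 2*z
(∇×A)₃ = ∂A₂/∂x − ∂A₁/∂y = 25*x + 4*y + 10
∇×A = (-15*z^2 - 3, 2*z, 25*x + 4*y + 10)
At (-1, -1, 3): (-138, 6, -19).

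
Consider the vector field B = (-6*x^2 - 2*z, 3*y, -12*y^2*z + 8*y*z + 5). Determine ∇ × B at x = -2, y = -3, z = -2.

(-160, -2, 0)

(∇×B)₁ = ∂B₃/∂y − ∂B₂/∂z = -24*y*z + 8*z
(∇×B)₂ = ∂B₁/∂z − ∂B₃/∂x = -2
(∇×B)₃ = ∂B₂/∂x − ∂B₁/∂y = 0
∇×B = (-24*y*z + 8*z, -2, 0)
At (-2, -3, -2): (-160, -2, 0).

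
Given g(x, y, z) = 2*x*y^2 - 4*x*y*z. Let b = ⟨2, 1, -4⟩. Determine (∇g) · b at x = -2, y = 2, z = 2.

∂g/∂x = 2*y^2 - 4*y*z
∂g/∂y = 4*x*y - 4*x*z
∂g/∂z = -4*x*y
∇g at (-2, 2, 2) = (-8, 0, 16)
∇g · b = (-8)(2) + (0)(1) + (16)(-4) = -80

-80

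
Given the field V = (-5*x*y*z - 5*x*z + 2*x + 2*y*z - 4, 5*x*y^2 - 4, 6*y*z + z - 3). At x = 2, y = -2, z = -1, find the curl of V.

(∇×V)₁ = ∂V₃/∂y − ∂V₂/∂z = 6*z
(∇×V)₂ = ∂V₁/∂z − ∂V₃/∂x = -5*x*y - 5*x + 2*y
(∇×V)₃ = ∂V₂/∂x − ∂V₁/∂y = 5*x*z + 5*y^2 - 2*z
∇×V = (6*z, -5*x*y - 5*x + 2*y, 5*x*z + 5*y^2 - 2*z)
At (2, -2, -1): (-6, 6, 12).

(-6, 6, 12)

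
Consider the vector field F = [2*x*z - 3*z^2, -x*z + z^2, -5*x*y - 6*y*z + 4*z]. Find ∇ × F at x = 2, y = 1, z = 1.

(-16, 3, -1)

(∇×F)₁ = ∂F₃/∂y − ∂F₂/∂z = -4*x - 8*z
(∇×F)₂ = ∂F₁/∂z − ∂F₃/∂x = 2*x + 5*y - 6*z
(∇×F)₃ = ∂F₂/∂x − ∂F₁/∂y = -z
∇×F = (-4*x - 8*z, 2*x + 5*y - 6*z, -z)
At (2, 1, 1): (-16, 3, -1).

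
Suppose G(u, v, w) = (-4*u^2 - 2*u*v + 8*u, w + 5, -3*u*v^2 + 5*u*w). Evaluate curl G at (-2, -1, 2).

(-13, -7, -4)

(∇×G)₁ = ∂G₃/∂v − ∂G₂/∂w = -6*u*v - 1
(∇×G)₂ = ∂G₁/∂w − ∂G₃/∂u = 3*v^2 - 5*w
(∇×G)₃ = ∂G₂/∂u − ∂G₁/∂v = 2*u
∇×G = (-6*u*v - 1, 3*v^2 - 5*w, 2*u)
At (-2, -1, 2): (-13, -7, -4).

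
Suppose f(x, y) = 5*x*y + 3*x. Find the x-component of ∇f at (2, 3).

(∇f)_1 = ∂f/∂x = 5*y + 3
At (2, 3): 18.

18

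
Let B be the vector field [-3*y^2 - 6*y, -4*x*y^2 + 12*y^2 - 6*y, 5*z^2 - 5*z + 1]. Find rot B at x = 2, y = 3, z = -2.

(0, 0, -12)

(∇×B)₁ = ∂B₃/∂y − ∂B₂/∂z = 0
(∇×B)₂ = ∂B₁/∂z − ∂B₃/∂x = 0
(∇×B)₃ = ∂B₂/∂x − ∂B₁/∂y = -4*y^2 + 6*y + 6
∇×B = (0, 0, -4*y^2 + 6*y + 6)
At (2, 3, -2): (0, 0, -12).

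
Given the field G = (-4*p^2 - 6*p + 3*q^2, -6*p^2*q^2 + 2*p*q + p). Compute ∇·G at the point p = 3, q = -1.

∂G₁/∂p = -8*p - 6
∂G₂/∂q = -12*p^2*q + 2*p
∇·G = -12*p^2*q - 6*p - 6
At (3, -1): 84.

84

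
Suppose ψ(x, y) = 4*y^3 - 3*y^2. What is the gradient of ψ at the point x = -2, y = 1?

∂ψ/∂x = 0
∂ψ/∂y = 12*y^2 - 6*y
∇ψ = (0, 12*y^2 - 6*y)
At (-2, 1): (0, 6).

(0, 6)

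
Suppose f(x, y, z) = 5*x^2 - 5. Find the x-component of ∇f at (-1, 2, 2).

-10

(∇f)_1 = ∂f/∂x = 10*x
At (-1, 2, 2): -10.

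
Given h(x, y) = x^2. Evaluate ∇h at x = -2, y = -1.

(-4, 0)

∂h/∂x = 2*x
∂h/∂y = 0
∇h = (2*x, 0)
At (-2, -1): (-4, 0).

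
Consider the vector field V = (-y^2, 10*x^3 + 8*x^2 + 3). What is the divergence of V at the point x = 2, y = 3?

∂V₁/∂x = 0
∂V₂/∂y = 0
∇·V = 0
At (2, 3): 0.

0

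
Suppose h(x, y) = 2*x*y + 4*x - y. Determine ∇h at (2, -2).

(0, 3)

∂h/∂x = 2*y + 4
∂h/∂y = 2*x - 1
∇h = (2*y + 4, 2*x - 1)
At (2, -2): (0, 3).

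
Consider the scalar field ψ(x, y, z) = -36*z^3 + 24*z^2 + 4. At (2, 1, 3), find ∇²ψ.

-600

∂²ψ/∂x² = 0
∂²ψ/∂y² = 0
∂²ψ/∂z² = 24*(-9*z + 2)
∇²ψ = -216*z + 48
At (2, 1, 3): -600.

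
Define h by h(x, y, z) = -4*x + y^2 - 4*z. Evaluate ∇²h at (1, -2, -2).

∂²h/∂x² = 0
∂²h/∂y² = 2
∂²h/∂z² = 0
∇²h = 2
At (1, -2, -2): 2.

2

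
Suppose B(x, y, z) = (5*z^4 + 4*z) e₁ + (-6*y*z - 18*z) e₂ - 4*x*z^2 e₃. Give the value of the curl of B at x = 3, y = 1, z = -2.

(∇×B)₁ = ∂B₃/∂y − ∂B₂/∂z = 6*y + 18
(∇×B)₂ = ∂B₁/∂z − ∂B₃/∂x = 20*z^3 + 4*z^2 + 4
(∇×B)₃ = ∂B₂/∂x − ∂B₁/∂y = 0
∇×B = (6*y + 18, 20*z^3 + 4*z^2 + 4, 0)
At (3, 1, -2): (24, -140, 0).

(24, -140, 0)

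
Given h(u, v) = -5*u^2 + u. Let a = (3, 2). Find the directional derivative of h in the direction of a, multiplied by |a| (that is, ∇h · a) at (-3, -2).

93

∂h/∂u = -10*u + 1
∂h/∂v = 0
∇h at (-3, -2) = (31, 0)
∇h · a = (31)(3) + (0)(2) = 93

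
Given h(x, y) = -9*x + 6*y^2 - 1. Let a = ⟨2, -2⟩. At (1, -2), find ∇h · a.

∂h/∂x = -9
∂h/∂y = 12*y
∇h at (1, -2) = (-9, -24)
∇h · a = (-9)(2) + (-24)(-2) = 30

30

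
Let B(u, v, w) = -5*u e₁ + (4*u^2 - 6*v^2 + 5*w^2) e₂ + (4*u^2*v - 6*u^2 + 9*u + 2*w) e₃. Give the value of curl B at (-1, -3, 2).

(∇×B)₁ = ∂B₃/∂v − ∂B₂/∂w = 4*u^2 - 10*w
(∇×B)₂ = ∂B₁/∂w − ∂B₃/∂u = -8*u*v + 12*u - 9
(∇×B)₃ = ∂B₂/∂u − ∂B₁/∂v = 8*u
∇×B = (4*u^2 - 10*w, -8*u*v + 12*u - 9, 8*u)
At (-1, -3, 2): (-16, -45, -8).

(-16, -45, -8)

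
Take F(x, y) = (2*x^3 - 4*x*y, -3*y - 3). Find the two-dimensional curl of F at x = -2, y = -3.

∂F₂/∂x = 0
∂F₁/∂y = -4*x
Scalar curl = 4*x
At (-2, -3): -8.

-8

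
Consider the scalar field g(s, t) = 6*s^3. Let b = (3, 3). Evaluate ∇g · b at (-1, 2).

54

∂g/∂s = 18*s^2
∂g/∂t = 0
∇g at (-1, 2) = (18, 0)
∇g · b = (18)(3) + (0)(3) = 54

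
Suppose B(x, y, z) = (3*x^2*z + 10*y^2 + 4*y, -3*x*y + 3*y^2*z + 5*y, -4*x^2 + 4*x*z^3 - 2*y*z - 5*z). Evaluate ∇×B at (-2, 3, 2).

(∇×B)₁ = ∂B₃/∂y − ∂B₂/∂z = -3*y^2 - 2*z
(∇×B)₂ = ∂B₁/∂z − ∂B₃/∂x = 3*x^2 + 8*x - 4*z^3
(∇×B)₃ = ∂B₂/∂x − ∂B₁/∂y = -23*y - 4
∇×B = (-3*y^2 - 2*z, 3*x^2 + 8*x - 4*z^3, -23*y - 4)
At (-2, 3, 2): (-31, -36, -73).

(-31, -36, -73)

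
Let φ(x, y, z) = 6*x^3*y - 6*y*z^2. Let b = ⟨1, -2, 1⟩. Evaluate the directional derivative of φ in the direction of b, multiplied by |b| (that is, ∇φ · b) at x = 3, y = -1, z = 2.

∂φ/∂x = 18*x^2*y
∂φ/∂y = 6*x^3 - 6*z^2
∂φ/∂z = -12*y*z
∇φ at (3, -1, 2) = (-162, 138, 24)
∇φ · b = (-162)(1) + (138)(-2) + (24)(1) = -414

-414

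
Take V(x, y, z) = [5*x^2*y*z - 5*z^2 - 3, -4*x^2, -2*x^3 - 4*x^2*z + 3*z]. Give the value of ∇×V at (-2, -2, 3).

(0, -94, -44)

(∇×V)₁ = ∂V₃/∂y − ∂V₂/∂z = 0
(∇×V)₂ = ∂V₁/∂z − ∂V₃/∂x = 5*x^2*y + 6*x^2 + 8*x*z - 10*z
(∇×V)₃ = ∂V₂/∂x − ∂V₁/∂y = -5*x^2*z - 8*x
∇×V = (0, 5*x^2*y + 6*x^2 + 8*x*z - 10*z, -5*x^2*z - 8*x)
At (-2, -2, 3): (0, -94, -44).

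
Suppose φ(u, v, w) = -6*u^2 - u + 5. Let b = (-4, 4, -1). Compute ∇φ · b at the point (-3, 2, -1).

-140

∂φ/∂u = -12*u - 1
∂φ/∂v = 0
∂φ/∂w = 0
∇φ at (-3, 2, -1) = (35, 0, 0)
∇φ · b = (35)(-4) + (0)(4) + (0)(-1) = -140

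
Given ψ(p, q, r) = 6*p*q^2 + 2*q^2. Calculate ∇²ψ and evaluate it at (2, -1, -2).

28

∂²ψ/∂p² = 0
∂²ψ/∂q² = 4*(3*p + 1)
∂²ψ/∂r² = 0
∇²ψ = 12*p + 4
At (2, -1, -2): 28.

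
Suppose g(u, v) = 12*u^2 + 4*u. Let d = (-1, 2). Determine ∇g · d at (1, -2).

∂g/∂u = 24*u + 4
∂g/∂v = 0
∇g at (1, -2) = (28, 0)
∇g · d = (28)(-1) + (0)(2) = -28

-28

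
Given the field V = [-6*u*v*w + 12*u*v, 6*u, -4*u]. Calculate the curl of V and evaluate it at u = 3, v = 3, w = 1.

(∇×V)₁ = ∂V₃/∂v − ∂V₂/∂w = 0
(∇×V)₂ = ∂V₁/∂w − ∂V₃/∂u = -6*u*v + 4
(∇×V)₃ = ∂V₂/∂u − ∂V₁/∂v = 6*u*w - 12*u + 6
∇×V = (0, -6*u*v + 4, 6*u*w - 12*u + 6)
At (3, 3, 1): (0, -50, -12).

(0, -50, -12)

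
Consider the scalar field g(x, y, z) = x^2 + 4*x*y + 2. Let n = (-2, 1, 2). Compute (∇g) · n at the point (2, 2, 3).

-16

∂g/∂x = 2*x + 4*y
∂g/∂y = 4*x
∂g/∂z = 0
∇g at (2, 2, 3) = (12, 8, 0)
∇g · n = (12)(-2) + (8)(1) + (0)(2) = -16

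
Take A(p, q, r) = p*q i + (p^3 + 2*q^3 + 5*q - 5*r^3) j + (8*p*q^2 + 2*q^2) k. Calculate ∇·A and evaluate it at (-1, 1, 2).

12

∂A₁/∂p = q
∂A₂/∂q = 6*q^2 + 5
∂A₃/∂r = 0
∇·A = 6*q^2 + q + 5
At (-1, 1, 2): 12.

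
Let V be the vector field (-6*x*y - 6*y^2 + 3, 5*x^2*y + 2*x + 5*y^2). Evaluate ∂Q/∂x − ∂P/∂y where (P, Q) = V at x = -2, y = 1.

-18

∂V₂/∂x = 10*x*y + 2
∂V₁/∂y = -6*x - 12*y
Scalar curl = 10*x*y + 6*x + 12*y + 2
At (-2, 1): -18.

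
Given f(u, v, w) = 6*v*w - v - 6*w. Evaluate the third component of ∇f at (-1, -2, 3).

(∇f)_3 = ∂f/∂w = 6*v - 6
At (-1, -2, 3): -18.

-18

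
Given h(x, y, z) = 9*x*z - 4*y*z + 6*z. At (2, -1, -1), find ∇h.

∂h/∂x = 9*z
∂h/∂y = -4*z
∂h/∂z = 9*x - 4*y + 6
∇h = (9*z, -4*z, 9*x - 4*y + 6)
At (2, -1, -1): (-9, 4, 28).

(-9, 4, 28)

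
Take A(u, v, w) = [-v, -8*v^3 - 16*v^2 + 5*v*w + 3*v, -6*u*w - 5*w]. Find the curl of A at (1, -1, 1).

(∇×A)₁ = ∂A₃/∂v − ∂A₂/∂w = -5*v
(∇×A)₂ = ∂A₁/∂w − ∂A₃/∂u = 6*w
(∇×A)₃ = ∂A₂/∂u − ∂A₁/∂v = 1
∇×A = (-5*v, 6*w, 1)
At (1, -1, 1): (5, 6, 1).

(5, 6, 1)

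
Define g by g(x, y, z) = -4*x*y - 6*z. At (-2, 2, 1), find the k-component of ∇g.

(∇g)_3 = ∂g/∂z = -6
At (-2, 2, 1): -6.

-6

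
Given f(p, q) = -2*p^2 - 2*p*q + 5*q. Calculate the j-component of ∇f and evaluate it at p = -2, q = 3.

(∇f)_2 = ∂f/∂q = -2*p + 5
At (-2, 3): 9.

9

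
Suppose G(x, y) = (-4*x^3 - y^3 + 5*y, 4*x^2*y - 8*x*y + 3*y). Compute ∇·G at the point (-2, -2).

∂G₁/∂x = -12*x^2
∂G₂/∂y = 4*x^2 - 8*x + 3
∇·G = -8*x^2 - 8*x + 3
At (-2, -2): -13.

-13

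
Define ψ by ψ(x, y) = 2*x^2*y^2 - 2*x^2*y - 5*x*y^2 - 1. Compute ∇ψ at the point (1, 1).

(-5, -8)

∂ψ/∂x = 4*x*y^2 - 4*x*y - 5*y^2
∂ψ/∂y = 4*x^2*y - 2*x^2 - 10*x*y
∇ψ = (4*x*y^2 - 4*x*y - 5*y^2, 4*x^2*y - 2*x^2 - 10*x*y)
At (1, 1): (-5, -8).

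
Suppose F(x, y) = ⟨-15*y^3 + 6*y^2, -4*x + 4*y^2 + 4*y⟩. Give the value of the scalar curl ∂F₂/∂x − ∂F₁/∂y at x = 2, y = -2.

200

∂F₂/∂x = -4
∂F₁/∂y = -45*y^2 + 12*y
Scalar curl = 45*y^2 - 12*y - 4
At (2, -2): 200.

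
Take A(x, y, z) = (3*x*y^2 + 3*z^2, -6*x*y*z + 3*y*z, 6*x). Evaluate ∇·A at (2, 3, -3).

54

∂A₁/∂x = 3*y^2
∂A₂/∂y = -6*x*z + 3*z
∂A₃/∂z = 0
∇·A = -6*x*z + 3*y^2 + 3*z
At (2, 3, -3): 54.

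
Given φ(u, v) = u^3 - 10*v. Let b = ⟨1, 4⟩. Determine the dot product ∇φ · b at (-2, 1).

-28

∂φ/∂u = 3*u^2
∂φ/∂v = -10
∇φ at (-2, 1) = (12, -10)
∇φ · b = (12)(1) + (-10)(4) = -28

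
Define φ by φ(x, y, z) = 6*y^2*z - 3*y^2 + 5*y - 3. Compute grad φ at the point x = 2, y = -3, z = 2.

(0, -49, 54)

∂φ/∂x = 0
∂φ/∂y = 12*y*z - 6*y + 5
∂φ/∂z = 6*y^2
∇φ = (0, 12*y*z - 6*y + 5, 6*y^2)
At (2, -3, 2): (0, -49, 54).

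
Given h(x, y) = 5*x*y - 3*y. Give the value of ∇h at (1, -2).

(-10, 2)

∂h/∂x = 5*y
∂h/∂y = 5*x - 3
∇h = (5*y, 5*x - 3)
At (1, -2): (-10, 2).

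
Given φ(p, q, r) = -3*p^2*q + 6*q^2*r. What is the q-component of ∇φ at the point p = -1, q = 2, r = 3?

(∇φ)_2 = ∂φ/∂q = -3*p^2 + 12*q*r
At (-1, 2, 3): 69.

69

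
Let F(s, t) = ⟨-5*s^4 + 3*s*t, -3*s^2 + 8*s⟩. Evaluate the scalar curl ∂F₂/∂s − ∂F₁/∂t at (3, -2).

∂F₂/∂s = -6*s + 8
∂F₁/∂t = 3*s
Scalar curl = -9*s + 8
At (3, -2): -19.

-19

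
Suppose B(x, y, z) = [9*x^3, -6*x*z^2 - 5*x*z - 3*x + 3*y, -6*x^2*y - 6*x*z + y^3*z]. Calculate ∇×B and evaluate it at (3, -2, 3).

(∇×B)₁ = ∂B₃/∂y − ∂B₂/∂z = -6*x^2 + 12*x*z + 5*x + 3*y^2*z
(∇×B)₂ = ∂B₁/∂z − ∂B₃/∂x = 12*x*y + 6*z
(∇×B)₃ = ∂B₂/∂x − ∂B₁/∂y = -6*z^2 - 5*z - 3
∇×B = (-6*x^2 + 12*x*z + 5*x + 3*y^2*z, 12*x*y + 6*z, -6*z^2 - 5*z - 3)
At (3, -2, 3): (105, -54, -72).

(105, -54, -72)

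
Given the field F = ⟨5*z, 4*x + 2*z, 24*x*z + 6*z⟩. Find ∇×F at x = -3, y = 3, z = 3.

(∇×F)₁ = ∂F₃/∂y − ∂F₂/∂z = -2
(∇×F)₂ = ∂F₁/∂z − ∂F₃/∂x = -24*z + 5
(∇×F)₃ = ∂F₂/∂x − ∂F₁/∂y = 4
∇×F = (-2, -24*z + 5, 4)
At (-3, 3, 3): (-2, -67, 4).

(-2, -67, 4)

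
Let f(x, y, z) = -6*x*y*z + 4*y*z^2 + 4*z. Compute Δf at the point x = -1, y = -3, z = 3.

∂²f/∂x² = 0
∂²f/∂y² = 0
∂²f/∂z² = 8*y
∇²f = 8*y
At (-1, -3, 3): -24.

-24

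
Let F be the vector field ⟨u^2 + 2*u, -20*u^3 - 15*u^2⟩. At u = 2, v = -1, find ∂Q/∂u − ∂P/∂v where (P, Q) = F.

∂F₂/∂u = -60*u^2 - 30*u
∂F₁/∂v = 0
Scalar curl = -60*u^2 - 30*u
At (2, -1): -300.

-300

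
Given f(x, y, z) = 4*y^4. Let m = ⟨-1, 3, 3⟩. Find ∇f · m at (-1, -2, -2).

-384

∂f/∂x = 0
∂f/∂y = 16*y^3
∂f/∂z = 0
∇f at (-1, -2, -2) = (0, -128, 0)
∇f · m = (0)(-1) + (-128)(3) + (0)(3) = -384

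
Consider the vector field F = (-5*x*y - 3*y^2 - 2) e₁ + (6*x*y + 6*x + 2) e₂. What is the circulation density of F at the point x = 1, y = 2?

∂F₂/∂x = 6*y + 6
∂F₁/∂y = -5*x - 6*y
Scalar curl = 5*x + 12*y + 6
At (1, 2): 35.

35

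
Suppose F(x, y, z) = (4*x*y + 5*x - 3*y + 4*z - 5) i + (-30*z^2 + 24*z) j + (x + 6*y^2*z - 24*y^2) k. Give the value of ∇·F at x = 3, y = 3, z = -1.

71

∂F₁/∂x = 4*y + 5
∂F₂/∂y = 0
∂F₃/∂z = 6*y^2
∇·F = 6*y^2 + 4*y + 5
At (3, 3, -1): 71.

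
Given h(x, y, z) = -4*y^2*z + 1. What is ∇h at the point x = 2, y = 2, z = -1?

(0, 16, -16)

∂h/∂x = 0
∂h/∂y = -8*y*z
∂h/∂z = -4*y^2
∇h = (0, -8*y*z, -4*y^2)
At (2, 2, -1): (0, 16, -16).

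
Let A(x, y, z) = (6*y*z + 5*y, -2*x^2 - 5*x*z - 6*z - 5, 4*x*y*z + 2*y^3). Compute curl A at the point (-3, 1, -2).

(21, 14, 29)

(∇×A)₁ = ∂A₃/∂y − ∂A₂/∂z = 4*x*z + 5*x + 6*y^2 + 6
(∇×A)₂ = ∂A₁/∂z − ∂A₃/∂x = -4*y*z + 6*y
(∇×A)₃ = ∂A₂/∂x − ∂A₁/∂y = -4*x - 11*z - 5
∇×A = (4*x*z + 5*x + 6*y^2 + 6, -4*y*z + 6*y, -4*x - 11*z - 5)
At (-3, 1, -2): (21, 14, 29).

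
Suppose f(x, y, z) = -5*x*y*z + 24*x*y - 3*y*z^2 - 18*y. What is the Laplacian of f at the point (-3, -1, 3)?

∂²f/∂x² = 0
∂²f/∂y² = 0
∂²f/∂z² = -6*y
∇²f = -6*y
At (-3, -1, 3): 6.

6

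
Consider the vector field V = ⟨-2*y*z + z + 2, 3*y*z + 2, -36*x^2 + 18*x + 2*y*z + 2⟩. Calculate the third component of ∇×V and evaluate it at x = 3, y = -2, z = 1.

2

(∇×V)_3 = ∂V₂/∂x − ∂V₁/∂y
= 0 − (-2*z)
= 2*z
At (3, -2, 1): 2.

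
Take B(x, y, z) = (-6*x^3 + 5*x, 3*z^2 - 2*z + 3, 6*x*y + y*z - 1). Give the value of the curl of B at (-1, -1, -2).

(6, 6, 0)

(∇×B)₁ = ∂B₃/∂y − ∂B₂/∂z = 6*x - 5*z + 2
(∇×B)₂ = ∂B₁/∂z − ∂B₃/∂x = -6*y
(∇×B)₃ = ∂B₂/∂x − ∂B₁/∂y = 0
∇×B = (6*x - 5*z + 2, -6*y, 0)
At (-1, -1, -2): (6, 6, 0).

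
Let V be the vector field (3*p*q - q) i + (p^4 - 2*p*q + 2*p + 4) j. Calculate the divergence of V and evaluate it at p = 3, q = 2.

∂V₁/∂p = 3*q
∂V₂/∂q = -2*p
∇·V = -2*p + 3*q
At (3, 2): 0.

0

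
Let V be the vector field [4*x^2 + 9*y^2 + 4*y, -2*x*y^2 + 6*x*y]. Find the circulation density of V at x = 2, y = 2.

∂V₂/∂x = -2*y^2 + 6*y
∂V₁/∂y = 18*y + 4
Scalar curl = -2*y^2 - 12*y - 4
At (2, 2): -36.

-36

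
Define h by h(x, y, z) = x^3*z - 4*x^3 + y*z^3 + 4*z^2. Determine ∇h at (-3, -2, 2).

(-54, 8, -35)

∂h/∂x = 3*x^2*z - 12*x^2
∂h/∂y = z^3
∂h/∂z = x^3 + 3*y*z^2 + 8*z
∇h = (3*x^2*z - 12*x^2, z^3, x^3 + 3*y*z^2 + 8*z)
At (-3, -2, 2): (-54, 8, -35).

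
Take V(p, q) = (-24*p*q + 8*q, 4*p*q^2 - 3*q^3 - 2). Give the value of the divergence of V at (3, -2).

-36

∂V₁/∂p = -24*q
∂V₂/∂q = 8*p*q - 9*q^2
∇·V = 8*p*q - 9*q^2 - 24*q
At (3, -2): -36.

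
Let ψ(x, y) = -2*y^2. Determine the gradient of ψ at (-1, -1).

(0, 4)

∂ψ/∂x = 0
∂ψ/∂y = -4*y
∇ψ = (0, -4*y)
At (-1, -1): (0, 4).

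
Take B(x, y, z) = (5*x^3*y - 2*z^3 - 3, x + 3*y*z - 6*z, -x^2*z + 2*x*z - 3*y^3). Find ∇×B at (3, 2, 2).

(-36, -16, -134)

(∇×B)₁ = ∂B₃/∂y − ∂B₂/∂z = -9*y^2 - 3*y + 6
(∇×B)₂ = ∂B₁/∂z − ∂B₃/∂x = 2*x*z - 6*z^2 - 2*z
(∇×B)₃ = ∂B₂/∂x − ∂B₁/∂y = -5*x^3 + 1
∇×B = (-9*y^2 - 3*y + 6, 2*x*z - 6*z^2 - 2*z, -5*x^3 + 1)
At (3, 2, 2): (-36, -16, -134).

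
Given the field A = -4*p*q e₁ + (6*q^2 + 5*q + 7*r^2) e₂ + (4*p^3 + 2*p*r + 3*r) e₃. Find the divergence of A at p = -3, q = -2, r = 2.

∂A₁/∂p = -4*q
∂A₂/∂q = 12*q + 5
∂A₃/∂r = 2*p + 3
∇·A = 2*p + 8*q + 8
At (-3, -2, 2): -14.

-14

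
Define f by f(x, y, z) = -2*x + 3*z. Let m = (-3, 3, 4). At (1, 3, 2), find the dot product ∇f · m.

18

∂f/∂x = -2
∂f/∂y = 0
∂f/∂z = 3
∇f at (1, 3, 2) = (-2, 0, 3)
∇f · m = (-2)(-3) + (0)(3) + (3)(4) = 18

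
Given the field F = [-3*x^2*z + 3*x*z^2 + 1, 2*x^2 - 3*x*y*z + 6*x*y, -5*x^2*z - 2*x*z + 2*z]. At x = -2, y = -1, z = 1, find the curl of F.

(6, -42, -11)

(∇×F)₁ = ∂F₃/∂y − ∂F₂/∂z = 3*x*y
(∇×F)₂ = ∂F₁/∂z − ∂F₃/∂x = -3*x^2 + 16*x*z + 2*z
(∇×F)₃ = ∂F₂/∂x − ∂F₁/∂y = 4*x - 3*y*z + 6*y
∇×F = (3*x*y, -3*x^2 + 16*x*z + 2*z, 4*x - 3*y*z + 6*y)
At (-2, -1, 1): (6, -42, -11).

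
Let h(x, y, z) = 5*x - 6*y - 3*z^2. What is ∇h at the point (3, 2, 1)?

(5, -6, -6)

∂h/∂x = 5
∂h/∂y = -6
∂h/∂z = -6*z
∇h = (5, -6, -6*z)
At (3, 2, 1): (5, -6, -6).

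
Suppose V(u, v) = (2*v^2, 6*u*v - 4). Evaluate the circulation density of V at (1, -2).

-4

∂V₂/∂u = 6*v
∂V₁/∂v = 4*v
Scalar curl = 2*v
At (1, -2): -4.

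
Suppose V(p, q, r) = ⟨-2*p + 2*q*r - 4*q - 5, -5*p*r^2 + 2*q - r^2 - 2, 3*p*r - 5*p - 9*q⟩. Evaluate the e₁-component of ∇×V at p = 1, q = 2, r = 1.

3

(∇×V)_1 = ∂V₃/∂q − ∂V₂/∂r
= -9 − (-10*p*r - 2*r)
= 10*p*r + 2*r - 9
At (1, 2, 1): 3.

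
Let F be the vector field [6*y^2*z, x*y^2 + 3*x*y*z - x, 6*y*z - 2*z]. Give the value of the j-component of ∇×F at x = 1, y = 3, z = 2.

54

(∇×F)_2 = ∂F₁/∂z − ∂F₃/∂x
= 6*y^2 − (0)
= 6*y^2
At (1, 3, 2): 54.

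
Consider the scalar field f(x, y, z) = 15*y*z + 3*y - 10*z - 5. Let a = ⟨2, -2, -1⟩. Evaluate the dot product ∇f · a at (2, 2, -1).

4

∂f/∂x = 0
∂f/∂y = 15*z + 3
∂f/∂z = 15*y - 10
∇f at (2, 2, -1) = (0, -12, 20)
∇f · a = (0)(2) + (-12)(-2) + (20)(-1) = 4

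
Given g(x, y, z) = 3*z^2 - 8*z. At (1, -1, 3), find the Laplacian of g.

∂²g/∂x² = 0
∂²g/∂y² = 0
∂²g/∂z² = 6
∇²g = 6
At (1, -1, 3): 6.

6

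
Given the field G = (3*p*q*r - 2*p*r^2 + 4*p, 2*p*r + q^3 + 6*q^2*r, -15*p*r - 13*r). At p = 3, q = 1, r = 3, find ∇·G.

∂G₁/∂p = 3*q*r - 2*r^2 + 4
∂G₂/∂q = 3*q^2 + 12*q*r
∂G₃/∂r = -15*p - 13
∇·G = -15*p + 3*q^2 + 15*q*r - 2*r^2 - 9
At (3, 1, 3): -24.

-24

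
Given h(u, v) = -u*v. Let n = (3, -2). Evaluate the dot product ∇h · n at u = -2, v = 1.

∂h/∂u = -v
∂h/∂v = -u
∇h at (-2, 1) = (-1, 2)
∇h · n = (-1)(3) + (2)(-2) = -7

-7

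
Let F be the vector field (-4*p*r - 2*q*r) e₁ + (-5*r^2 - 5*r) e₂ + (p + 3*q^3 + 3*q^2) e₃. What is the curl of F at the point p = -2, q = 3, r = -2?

(84, 1, -4)

(∇×F)₁ = ∂F₃/∂q − ∂F₂/∂r = 9*q^2 + 6*q + 10*r + 5
(∇×F)₂ = ∂F₁/∂r − ∂F₃/∂p = -4*p - 2*q - 1
(∇×F)₃ = ∂F₂/∂p − ∂F₁/∂q = 2*r
∇×F = (9*q^2 + 6*q + 10*r + 5, -4*p - 2*q - 1, 2*r)
At (-2, 3, -2): (84, 1, -4).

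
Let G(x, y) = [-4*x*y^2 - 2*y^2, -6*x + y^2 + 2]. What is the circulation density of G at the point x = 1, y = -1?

-18

∂G₂/∂x = -6
∂G₁/∂y = -8*x*y - 4*y
Scalar curl = 8*x*y + 4*y - 6
At (1, -1): -18.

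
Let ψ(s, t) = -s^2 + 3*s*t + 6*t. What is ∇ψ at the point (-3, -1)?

(3, -3)

∂ψ/∂s = -2*s + 3*t
∂ψ/∂t = 3*s + 6
∇ψ = (-2*s + 3*t, 3*s + 6)
At (-3, -1): (3, -3).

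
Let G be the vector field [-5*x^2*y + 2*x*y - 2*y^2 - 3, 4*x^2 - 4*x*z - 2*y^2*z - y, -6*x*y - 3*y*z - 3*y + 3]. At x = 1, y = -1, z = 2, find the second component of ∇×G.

(∇×G)_2 = ∂G₁/∂z − ∂G₃/∂x
= 0 − (-6*y)
= 6*y
At (1, -1, 2): -6.

-6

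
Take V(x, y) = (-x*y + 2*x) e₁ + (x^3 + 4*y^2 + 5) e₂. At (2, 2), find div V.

∂V₁/∂x = -y + 2
∂V₂/∂y = 8*y
∇·V = 7*y + 2
At (2, 2): 16.

16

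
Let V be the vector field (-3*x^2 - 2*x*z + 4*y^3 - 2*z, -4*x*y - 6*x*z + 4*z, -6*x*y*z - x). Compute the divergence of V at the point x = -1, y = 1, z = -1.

∂V₁/∂x = -6*x - 2*z
∂V₂/∂y = -4*x
∂V₃/∂z = -6*x*y
∇·V = -6*x*y - 10*x - 2*z
At (-1, 1, -1): 18.

18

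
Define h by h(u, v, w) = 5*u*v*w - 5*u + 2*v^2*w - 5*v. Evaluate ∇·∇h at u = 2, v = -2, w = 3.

∂²h/∂u² = 0
∂²h/∂v² = 4*w
∂²h/∂w² = 0
∇²h = 4*w
At (2, -2, 3): 12.

12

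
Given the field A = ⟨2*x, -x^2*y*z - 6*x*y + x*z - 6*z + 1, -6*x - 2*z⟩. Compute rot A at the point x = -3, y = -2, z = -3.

(-9, 6, 45)

(∇×A)₁ = ∂A₃/∂y − ∂A₂/∂z = x^2*y - x + 6
(∇×A)₂ = ∂A₁/∂z − ∂A₃/∂x = 6
(∇×A)₃ = ∂A₂/∂x − ∂A₁/∂y = -2*x*y*z - 6*y + z
∇×A = (x^2*y - x + 6, 6, -2*x*y*z - 6*y + z)
At (-3, -2, -3): (-9, 6, 45).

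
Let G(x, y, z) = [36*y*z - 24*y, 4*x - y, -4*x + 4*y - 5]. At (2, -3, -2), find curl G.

(∇×G)₁ = ∂G₃/∂y − ∂G₂/∂z = 4
(∇×G)₂ = ∂G₁/∂z − ∂G₃/∂x = 36*y + 4
(∇×G)₃ = ∂G₂/∂x − ∂G₁/∂y = -36*z + 28
∇×G = (4, 36*y + 4, -36*z + 28)
At (2, -3, -2): (4, -104, 100).

(4, -104, 100)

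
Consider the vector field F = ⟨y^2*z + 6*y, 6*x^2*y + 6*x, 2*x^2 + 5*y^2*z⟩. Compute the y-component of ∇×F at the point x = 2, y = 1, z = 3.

(∇×F)_2 = ∂F₁/∂z − ∂F₃/∂x
= y^2 − (4*x)
= -4*x + y^2
At (2, 1, 3): -7.

-7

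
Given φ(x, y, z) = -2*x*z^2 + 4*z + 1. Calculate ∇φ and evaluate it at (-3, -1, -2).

(-8, 0, -20)

∂φ/∂x = -2*z^2
∂φ/∂y = 0
∂φ/∂z = -4*x*z + 4
∇φ = (-2*z^2, 0, -4*x*z + 4)
At (-3, -1, -2): (-8, 0, -20).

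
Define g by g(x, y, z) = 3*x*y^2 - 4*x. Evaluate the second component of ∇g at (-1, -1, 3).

6

(∇g)_2 = ∂g/∂y = 6*x*y
At (-1, -1, 3): 6.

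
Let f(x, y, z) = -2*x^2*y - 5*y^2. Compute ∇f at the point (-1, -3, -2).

∂f/∂x = -4*x*y
∂f/∂y = -2*x^2 - 10*y
∂f/∂z = 0
∇f = (-4*x*y, -2*x^2 - 10*y, 0)
At (-1, -3, -2): (-12, 28, 0).

(-12, 28, 0)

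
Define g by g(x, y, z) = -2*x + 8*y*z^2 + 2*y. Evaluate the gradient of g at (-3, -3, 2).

∂g/∂x = -2
∂g/∂y = 8*z^2 + 2
∂g/∂z = 16*y*z
∇g = (-2, 8*z^2 + 2, 16*y*z)
At (-3, -3, 2): (-2, 34, -96).

(-2, 34, -96)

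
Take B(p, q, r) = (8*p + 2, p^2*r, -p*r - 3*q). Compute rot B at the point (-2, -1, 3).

(-7, 3, -12)

(∇×B)₁ = ∂B₃/∂q − ∂B₂/∂r = -p^2 - 3
(∇×B)₂ = ∂B₁/∂r − ∂B₃/∂p = r
(∇×B)₃ = ∂B₂/∂p − ∂B₁/∂q = 2*p*r
∇×B = (-p^2 - 3, r, 2*p*r)
At (-2, -1, 3): (-7, 3, -12).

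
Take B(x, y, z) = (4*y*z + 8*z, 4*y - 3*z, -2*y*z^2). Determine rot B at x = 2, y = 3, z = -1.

(1, 20, 4)

(∇×B)₁ = ∂B₃/∂y − ∂B₂/∂z = -2*z^2 + 3
(∇×B)₂ = ∂B₁/∂z − ∂B₃/∂x = 4*y + 8
(∇×B)₃ = ∂B₂/∂x − ∂B₁/∂y = -4*z
∇×B = (-2*z^2 + 3, 4*y + 8, -4*z)
At (2, 3, -1): (1, 20, 4).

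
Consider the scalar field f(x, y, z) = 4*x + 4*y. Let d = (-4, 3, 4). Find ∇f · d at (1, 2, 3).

-4

∂f/∂x = 4
∂f/∂y = 4
∂f/∂z = 0
∇f at (1, 2, 3) = (4, 4, 0)
∇f · d = (4)(-4) + (4)(3) + (0)(4) = -4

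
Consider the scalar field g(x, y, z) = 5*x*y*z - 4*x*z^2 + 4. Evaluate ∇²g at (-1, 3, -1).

8

∂²g/∂x² = 0
∂²g/∂y² = 0
∂²g/∂z² = -8*x
∇²g = -8*x
At (-1, 3, -1): 8.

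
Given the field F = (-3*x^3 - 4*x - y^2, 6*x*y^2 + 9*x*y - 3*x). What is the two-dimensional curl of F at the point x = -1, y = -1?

-8

∂F₂/∂x = 6*y^2 + 9*y - 3
∂F₁/∂y = -2*y
Scalar curl = 6*y^2 + 11*y - 3
At (-1, -1): -8.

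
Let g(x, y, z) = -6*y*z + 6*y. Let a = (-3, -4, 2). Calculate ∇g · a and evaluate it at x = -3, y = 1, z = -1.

∂g/∂x = 0
∂g/∂y = -6*z + 6
∂g/∂z = -6*y
∇g at (-3, 1, -1) = (0, 12, -6)
∇g · a = (0)(-3) + (12)(-4) + (-6)(2) = -60

-60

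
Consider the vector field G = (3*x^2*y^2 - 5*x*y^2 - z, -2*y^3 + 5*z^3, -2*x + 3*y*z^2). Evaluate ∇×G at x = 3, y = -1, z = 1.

(∇×G)₁ = ∂G₃/∂y − ∂G₂/∂z = -12*z^2
(∇×G)₂ = ∂G₁/∂z − ∂G₃/∂x = 1
(∇×G)₃ = ∂G₂/∂x − ∂G₁/∂y = -6*x^2*y + 10*x*y
∇×G = (-12*z^2, 1, -6*x^2*y + 10*x*y)
At (3, -1, 1): (-12, 1, 24).

(-12, 1, 24)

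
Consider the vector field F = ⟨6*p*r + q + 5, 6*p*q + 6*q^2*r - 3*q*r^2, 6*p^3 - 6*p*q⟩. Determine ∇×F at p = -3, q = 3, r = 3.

(18, -162, 17)

(∇×F)₁ = ∂F₃/∂q − ∂F₂/∂r = -6*p - 6*q^2 + 6*q*r
(∇×F)₂ = ∂F₁/∂r − ∂F₃/∂p = -18*p^2 + 6*p + 6*q
(∇×F)₃ = ∂F₂/∂p − ∂F₁/∂q = 6*q - 1
∇×F = (-6*p - 6*q^2 + 6*q*r, -18*p^2 + 6*p + 6*q, 6*q - 1)
At (-3, 3, 3): (18, -162, 17).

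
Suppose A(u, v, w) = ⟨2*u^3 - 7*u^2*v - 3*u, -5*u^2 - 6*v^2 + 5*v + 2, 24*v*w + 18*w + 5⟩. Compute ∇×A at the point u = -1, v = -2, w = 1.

(∇×A)₁ = ∂A₃/∂v − ∂A₂/∂w = 24*w
(∇×A)₂ = ∂A₁/∂w − ∂A₃/∂u = 0
(∇×A)₃ = ∂A₂/∂u − ∂A₁/∂v = 7*u^2 - 10*u
∇×A = (24*w, 0, 7*u^2 - 10*u)
At (-1, -2, 1): (24, 0, 17).

(24, 0, 17)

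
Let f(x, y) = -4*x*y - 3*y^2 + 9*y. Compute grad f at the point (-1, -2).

(8, 25)

∂f/∂x = -4*y
∂f/∂y = -4*x - 6*y + 9
∇f = (-4*y, -4*x - 6*y + 9)
At (-1, -2): (8, 25).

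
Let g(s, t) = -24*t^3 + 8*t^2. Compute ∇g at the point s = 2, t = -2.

∂g/∂s = 0
∂g/∂t = -72*t^2 + 16*t
∇g = (0, -72*t^2 + 16*t)
At (2, -2): (0, -320).

(0, -320)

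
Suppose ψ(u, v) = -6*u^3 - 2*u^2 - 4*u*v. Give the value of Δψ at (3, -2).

-112

∂²ψ/∂u² = -4*(9*u + 1)
∂²ψ/∂v² = 0
∇²ψ = -36*u - 4
At (3, -2): -112.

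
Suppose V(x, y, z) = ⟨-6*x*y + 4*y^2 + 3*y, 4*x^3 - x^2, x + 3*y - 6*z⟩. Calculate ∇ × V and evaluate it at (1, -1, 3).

(∇×V)₁ = ∂V₃/∂y − ∂V₂/∂z = 3
(∇×V)₂ = ∂V₁/∂z − ∂V₃/∂x = -1
(∇×V)₃ = ∂V₂/∂x − ∂V₁/∂y = 12*x^2 + 4*x - 8*y - 3
∇×V = (3, -1, 12*x^2 + 4*x - 8*y - 3)
At (1, -1, 3): (3, -1, 21).

(3, -1, 21)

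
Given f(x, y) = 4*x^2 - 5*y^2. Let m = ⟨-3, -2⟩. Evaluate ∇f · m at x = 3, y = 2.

-32

∂f/∂x = 8*x
∂f/∂y = -10*y
∇f at (3, 2) = (24, -20)
∇f · m = (24)(-3) + (-20)(-2) = -32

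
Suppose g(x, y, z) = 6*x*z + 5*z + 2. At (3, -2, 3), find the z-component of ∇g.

23

(∇g)_3 = ∂g/∂z = 6*x + 5
At (3, -2, 3): 23.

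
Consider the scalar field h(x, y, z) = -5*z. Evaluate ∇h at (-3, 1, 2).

(0, 0, -5)

∂h/∂x = 0
∂h/∂y = 0
∂h/∂z = -5
∇h = (0, 0, -5)
At (-3, 1, 2): (0, 0, -5).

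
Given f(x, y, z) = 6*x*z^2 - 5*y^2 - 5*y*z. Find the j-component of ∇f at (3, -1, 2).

(∇f)_2 = ∂f/∂y = -10*y - 5*z
At (3, -1, 2): 0.

0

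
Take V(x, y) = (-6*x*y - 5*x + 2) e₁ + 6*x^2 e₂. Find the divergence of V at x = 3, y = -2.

∂V₁/∂x = -6*y - 5
∂V₂/∂y = 0
∇·V = -6*y - 5
At (3, -2): 7.

7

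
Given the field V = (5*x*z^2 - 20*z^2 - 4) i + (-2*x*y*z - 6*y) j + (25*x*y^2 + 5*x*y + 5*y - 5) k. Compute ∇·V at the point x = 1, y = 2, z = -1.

1

∂V₁/∂x = 5*z^2
∂V₂/∂y = -2*x*z - 6
∂V₃/∂z = 0
∇·V = -2*x*z + 5*z^2 - 6
At (1, 2, -1): 1.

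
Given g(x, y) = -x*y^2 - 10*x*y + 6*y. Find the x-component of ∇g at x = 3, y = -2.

(∇g)_1 = ∂g/∂x = -y^2 - 10*y
At (3, -2): 16.

16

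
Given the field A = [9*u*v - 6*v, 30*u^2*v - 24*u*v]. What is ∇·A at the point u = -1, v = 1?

63

∂A₁/∂u = 9*v
∂A₂/∂v = 30*u^2 - 24*u
∇·A = 30*u^2 - 24*u + 9*v
At (-1, 1): 63.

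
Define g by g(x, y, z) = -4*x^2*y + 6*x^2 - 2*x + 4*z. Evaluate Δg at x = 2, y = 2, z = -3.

∂²g/∂x² = 4*(-2*y + 3)
∂²g/∂y² = 0
∂²g/∂z² = 0
∇²g = -8*y + 12
At (2, 2, -3): -4.

-4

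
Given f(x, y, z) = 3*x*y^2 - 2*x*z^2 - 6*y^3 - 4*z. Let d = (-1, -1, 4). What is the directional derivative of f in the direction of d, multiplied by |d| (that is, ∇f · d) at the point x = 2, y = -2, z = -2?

∂f/∂x = 3*y^2 - 2*z^2
∂f/∂y = 6*x*y - 18*y^2
∂f/∂z = -4*x*z - 4
∇f at (2, -2, -2) = (4, -96, 12)
∇f · d = (4)(-1) + (-96)(-1) + (12)(4) = 140

140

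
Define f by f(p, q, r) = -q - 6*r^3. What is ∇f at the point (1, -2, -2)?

∂f/∂p = 0
∂f/∂q = -1
∂f/∂r = -18*r^2
∇f = (0, -1, -18*r^2)
At (1, -2, -2): (0, -1, -72).

(0, -1, -72)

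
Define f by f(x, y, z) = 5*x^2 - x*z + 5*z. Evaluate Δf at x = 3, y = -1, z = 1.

10

∂²f/∂x² = 10
∂²f/∂y² = 0
∂²f/∂z² = 0
∇²f = 10
At (3, -1, 1): 10.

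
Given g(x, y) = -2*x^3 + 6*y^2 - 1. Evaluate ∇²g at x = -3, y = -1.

48

∂²g/∂x² = -12*x
∂²g/∂y² = 12
∇²g = -12*x + 12
At (-3, -1): 48.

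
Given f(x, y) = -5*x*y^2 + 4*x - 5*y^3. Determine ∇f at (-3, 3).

∂f/∂x = -5*y^2 + 4
∂f/∂y = -10*x*y - 15*y^2
∇f = (-5*y^2 + 4, -10*x*y - 15*y^2)
At (-3, 3): (-41, -45).

(-41, -45)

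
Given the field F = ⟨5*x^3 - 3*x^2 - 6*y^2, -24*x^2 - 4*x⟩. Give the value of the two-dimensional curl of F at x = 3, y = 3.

-112

∂F₂/∂x = -48*x - 4
∂F₁/∂y = -12*y
Scalar curl = -48*x + 12*y - 4
At (3, 3): -112.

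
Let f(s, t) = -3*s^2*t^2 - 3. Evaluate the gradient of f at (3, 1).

∂f/∂s = -6*s*t^2
∂f/∂t = -6*s^2*t
∇f = (-6*s*t^2, -6*s^2*t)
At (3, 1): (-18, -54).

(-18, -54)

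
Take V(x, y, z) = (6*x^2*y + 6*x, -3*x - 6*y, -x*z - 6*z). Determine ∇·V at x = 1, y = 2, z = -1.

17

∂V₁/∂x = 12*x*y + 6
∂V₂/∂y = -6
∂V₃/∂z = -x - 6
∇·V = 12*x*y - x - 6
At (1, 2, -1): 17.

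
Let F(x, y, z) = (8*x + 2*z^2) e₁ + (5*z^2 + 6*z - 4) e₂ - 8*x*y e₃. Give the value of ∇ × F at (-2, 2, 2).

(∇×F)₁ = ∂F₃/∂y − ∂F₂/∂z = -8*x - 10*z - 6
(∇×F)₂ = ∂F₁/∂z − ∂F₃/∂x = 8*y + 4*z
(∇×F)₃ = ∂F₂/∂x − ∂F₁/∂y = 0
∇×F = (-8*x - 10*z - 6, 8*y + 4*z, 0)
At (-2, 2, 2): (-10, 24, 0).

(-10, 24, 0)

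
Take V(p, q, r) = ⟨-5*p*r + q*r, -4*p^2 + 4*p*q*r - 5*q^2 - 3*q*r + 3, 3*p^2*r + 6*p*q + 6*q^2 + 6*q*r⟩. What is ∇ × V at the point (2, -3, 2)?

(∇×V)₁ = ∂V₃/∂q − ∂V₂/∂r = -4*p*q + 6*p + 15*q + 6*r
(∇×V)₂ = ∂V₁/∂r − ∂V₃/∂p = -6*p*r - 5*p - 5*q
(∇×V)₃ = ∂V₂/∂p − ∂V₁/∂q = -8*p + 4*q*r - r
∇×V = (-4*p*q + 6*p + 15*q + 6*r, -6*p*r - 5*p - 5*q, -8*p + 4*q*r - r)
At (2, -3, 2): (3, -19, -42).

(3, -19, -42)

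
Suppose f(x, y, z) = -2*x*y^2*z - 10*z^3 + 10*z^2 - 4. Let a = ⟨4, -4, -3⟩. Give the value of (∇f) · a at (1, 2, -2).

∂f/∂x = -2*y^2*z
∂f/∂y = -4*x*y*z
∂f/∂z = -2*x*y^2 - 30*z^2 + 20*z
∇f at (1, 2, -2) = (16, 16, -168)
∇f · a = (16)(4) + (16)(-4) + (-168)(-3) = 504

504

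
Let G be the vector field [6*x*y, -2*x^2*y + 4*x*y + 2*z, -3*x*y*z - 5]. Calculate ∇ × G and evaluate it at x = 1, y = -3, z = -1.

(1, 9, -6)

(∇×G)₁ = ∂G₃/∂y − ∂G₂/∂z = -3*x*z - 2
(∇×G)₂ = ∂G₁/∂z − ∂G₃/∂x = 3*y*z
(∇×G)₃ = ∂G₂/∂x − ∂G₁/∂y = -4*x*y - 6*x + 4*y
∇×G = (-3*x*z - 2, 3*y*z, -4*x*y - 6*x + 4*y)
At (1, -3, -1): (1, 9, -6).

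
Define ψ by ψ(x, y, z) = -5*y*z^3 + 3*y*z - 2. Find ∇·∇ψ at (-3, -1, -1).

-30

∂²ψ/∂x² = 0
∂²ψ/∂y² = 0
∂²ψ/∂z² = -30*y*z
∇²ψ = -30*y*z
At (-3, -1, -1): -30.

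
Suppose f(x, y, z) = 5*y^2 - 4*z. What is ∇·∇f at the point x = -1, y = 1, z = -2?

∂²f/∂x² = 0
∂²f/∂y² = 10
∂²f/∂z² = 0
∇²f = 10
At (-1, 1, -2): 10.

10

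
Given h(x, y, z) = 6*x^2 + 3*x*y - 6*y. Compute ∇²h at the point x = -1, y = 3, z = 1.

∂²h/∂x² = 12
∂²h/∂y² = 0
∂²h/∂z² = 0
∇²h = 12
At (-1, 3, 1): 12.

12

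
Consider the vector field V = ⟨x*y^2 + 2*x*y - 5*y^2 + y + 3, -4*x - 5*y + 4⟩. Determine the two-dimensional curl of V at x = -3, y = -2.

∂V₂/∂x = -4
∂V₁/∂y = 2*x*y + 2*x - 10*y + 1
Scalar curl = -2*x*y - 2*x + 10*y - 5
At (-3, -2): -31.

-31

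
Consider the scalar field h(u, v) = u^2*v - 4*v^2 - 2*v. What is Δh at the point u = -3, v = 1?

-6

∂²h/∂u² = 2*v
∂²h/∂v² = -8
∇²h = 2*v - 8
At (-3, 1): -6.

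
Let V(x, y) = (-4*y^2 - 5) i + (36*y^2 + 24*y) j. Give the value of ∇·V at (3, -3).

-192

∂V₁/∂x = 0
∂V₂/∂y = 72*y + 24
∇·V = 72*y + 24
At (3, -3): -192.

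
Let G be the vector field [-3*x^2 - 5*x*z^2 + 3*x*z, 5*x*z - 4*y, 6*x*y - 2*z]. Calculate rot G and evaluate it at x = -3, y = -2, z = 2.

(∇×G)₁ = ∂G₃/∂y − ∂G₂/∂z = x
(∇×G)₂ = ∂G₁/∂z − ∂G₃/∂x = -10*x*z + 3*x - 6*y
(∇×G)₃ = ∂G₂/∂x − ∂G₁/∂y = 5*z
∇×G = (x, -10*x*z + 3*x - 6*y, 5*z)
At (-3, -2, 2): (-3, 63, 10).

(-3, 63, 10)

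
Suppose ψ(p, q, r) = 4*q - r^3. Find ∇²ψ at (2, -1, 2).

-12

∂²ψ/∂p² = 0
∂²ψ/∂q² = 0
∂²ψ/∂r² = -6*r
∇²ψ = -6*r
At (2, -1, 2): -12.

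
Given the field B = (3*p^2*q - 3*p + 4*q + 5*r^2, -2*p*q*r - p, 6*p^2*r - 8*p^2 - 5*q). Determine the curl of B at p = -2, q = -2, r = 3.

(3, 70, -5)

(∇×B)₁ = ∂B₃/∂q − ∂B₂/∂r = 2*p*q - 5
(∇×B)₂ = ∂B₁/∂r − ∂B₃/∂p = -12*p*r + 16*p + 10*r
(∇×B)₃ = ∂B₂/∂p − ∂B₁/∂q = -3*p^2 - 2*q*r - 5
∇×B = (2*p*q - 5, -12*p*r + 16*p + 10*r, -3*p^2 - 2*q*r - 5)
At (-2, -2, 3): (3, 70, -5).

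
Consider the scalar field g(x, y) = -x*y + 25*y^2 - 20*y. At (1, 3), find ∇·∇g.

∂²g/∂x² = 0
∂²g/∂y² = 50
∇²g = 50
At (1, 3): 50.

50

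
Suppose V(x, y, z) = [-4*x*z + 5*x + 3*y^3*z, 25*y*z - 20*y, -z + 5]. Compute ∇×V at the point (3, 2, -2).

(-50, 12, 72)

(∇×V)₁ = ∂V₃/∂y − ∂V₂/∂z = -25*y
(∇×V)₂ = ∂V₁/∂z − ∂V₃/∂x = -4*x + 3*y^3
(∇×V)₃ = ∂V₂/∂x − ∂V₁/∂y = -9*y^2*z
∇×V = (-25*y, -4*x + 3*y^3, -9*y^2*z)
At (3, 2, -2): (-50, 12, 72).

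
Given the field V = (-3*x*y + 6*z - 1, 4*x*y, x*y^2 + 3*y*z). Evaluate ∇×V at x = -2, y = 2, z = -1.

(-11, 2, 2)

(∇×V)₁ = ∂V₃/∂y − ∂V₂/∂z = 2*x*y + 3*z
(∇×V)₂ = ∂V₁/∂z − ∂V₃/∂x = -y^2 + 6
(∇×V)₃ = ∂V₂/∂x − ∂V₁/∂y = 3*x + 4*y
∇×V = (2*x*y + 3*z, -y^2 + 6, 3*x + 4*y)
At (-2, 2, -1): (-11, 2, 2).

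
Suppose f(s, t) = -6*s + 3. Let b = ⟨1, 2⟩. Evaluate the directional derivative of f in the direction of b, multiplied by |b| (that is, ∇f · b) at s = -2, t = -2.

∂f/∂s = -6
∂f/∂t = 0
∇f at (-2, -2) = (-6, 0)
∇f · b = (-6)(1) + (0)(2) = -6

-6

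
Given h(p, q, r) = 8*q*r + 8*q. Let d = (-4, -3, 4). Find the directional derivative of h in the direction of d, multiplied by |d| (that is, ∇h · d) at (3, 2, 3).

-32

∂h/∂p = 0
∂h/∂q = 8*r + 8
∂h/∂r = 8*q
∇h at (3, 2, 3) = (0, 32, 16)
∇h · d = (0)(-4) + (32)(-3) + (16)(4) = -32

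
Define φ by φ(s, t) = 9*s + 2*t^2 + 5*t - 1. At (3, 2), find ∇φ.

(9, 13)

∂φ/∂s = 9
∂φ/∂t = 4*t + 5
∇φ = (9, 4*t + 5)
At (3, 2): (9, 13).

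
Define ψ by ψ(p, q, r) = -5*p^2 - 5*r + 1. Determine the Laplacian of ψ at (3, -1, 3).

∂²ψ/∂p² = -10
∂²ψ/∂q² = 0
∂²ψ/∂r² = 0
∇²ψ = -10
At (3, -1, 3): -10.

-10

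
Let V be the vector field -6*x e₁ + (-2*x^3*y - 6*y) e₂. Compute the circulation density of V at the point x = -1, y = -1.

6

∂V₂/∂x = -6*x^2*y
∂V₁/∂y = 0
Scalar curl = -6*x^2*y
At (-1, -1): 6.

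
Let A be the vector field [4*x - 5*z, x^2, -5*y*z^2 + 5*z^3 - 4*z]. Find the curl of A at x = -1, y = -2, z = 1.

(-5, -5, -2)

(∇×A)₁ = ∂A₃/∂y − ∂A₂/∂z = -5*z^2
(∇×A)₂ = ∂A₁/∂z − ∂A₃/∂x = -5
(∇×A)₃ = ∂A₂/∂x − ∂A₁/∂y = 2*x
∇×A = (-5*z^2, -5, 2*x)
At (-1, -2, 1): (-5, -5, -2).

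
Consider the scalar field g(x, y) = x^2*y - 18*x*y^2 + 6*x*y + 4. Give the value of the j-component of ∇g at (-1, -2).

-77

(∇g)_2 = ∂g/∂y = x^2 - 36*x*y + 6*x
At (-1, -2): -77.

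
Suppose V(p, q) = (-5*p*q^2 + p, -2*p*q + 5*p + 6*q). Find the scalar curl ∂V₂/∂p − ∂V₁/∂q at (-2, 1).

-17

∂V₂/∂p = -2*q + 5
∂V₁/∂q = -10*p*q
Scalar curl = 10*p*q - 2*q + 5
At (-2, 1): -17.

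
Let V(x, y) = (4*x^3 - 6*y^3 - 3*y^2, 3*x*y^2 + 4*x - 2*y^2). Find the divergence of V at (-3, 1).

∂V₁/∂x = 12*x^2
∂V₂/∂y = 6*x*y - 4*y
∇·V = 12*x^2 + 6*x*y - 4*y
At (-3, 1): 86.

86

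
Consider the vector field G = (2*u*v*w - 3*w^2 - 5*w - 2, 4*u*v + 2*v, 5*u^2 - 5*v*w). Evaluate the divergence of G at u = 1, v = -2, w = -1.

20

∂G₁/∂u = 2*v*w
∂G₂/∂v = 4*u + 2
∂G₃/∂w = -5*v
∇·G = 4*u + 2*v*w - 5*v + 2
At (1, -2, -1): 20.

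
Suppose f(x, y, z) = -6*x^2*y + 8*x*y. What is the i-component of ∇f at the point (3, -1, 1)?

28

(∇f)_1 = ∂f/∂x = -12*x*y + 8*y
At (3, -1, 1): 28.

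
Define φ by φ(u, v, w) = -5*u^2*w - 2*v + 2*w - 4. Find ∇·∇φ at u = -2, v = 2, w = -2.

20

∂²φ/∂u² = -10*w
∂²φ/∂v² = 0
∂²φ/∂w² = 0
∇²φ = -10*w
At (-2, 2, -2): 20.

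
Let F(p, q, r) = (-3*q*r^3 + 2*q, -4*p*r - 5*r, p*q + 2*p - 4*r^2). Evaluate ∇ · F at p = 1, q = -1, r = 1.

-8

∂F₁/∂p = 0
∂F₂/∂q = 0
∂F₃/∂r = -8*r
∇·F = -8*r
At (1, -1, 1): -8.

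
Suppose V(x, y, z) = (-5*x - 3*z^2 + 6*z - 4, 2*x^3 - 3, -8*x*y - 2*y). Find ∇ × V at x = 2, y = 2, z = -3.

(-18, 40, 24)

(∇×V)₁ = ∂V₃/∂y − ∂V₂/∂z = -8*x - 2
(∇×V)₂ = ∂V₁/∂z − ∂V₃/∂x = 8*y - 6*z + 6
(∇×V)₃ = ∂V₂/∂x − ∂V₁/∂y = 6*x^2
∇×V = (-8*x - 2, 8*y - 6*z + 6, 6*x^2)
At (2, 2, -3): (-18, 40, 24).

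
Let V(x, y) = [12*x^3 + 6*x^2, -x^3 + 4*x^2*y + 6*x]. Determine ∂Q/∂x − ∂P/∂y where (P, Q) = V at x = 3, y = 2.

∂V₂/∂x = -3*x^2 + 8*x*y + 6
∂V₁/∂y = 0
Scalar curl = -3*x^2 + 8*x*y + 6
At (3, 2): 27.

27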